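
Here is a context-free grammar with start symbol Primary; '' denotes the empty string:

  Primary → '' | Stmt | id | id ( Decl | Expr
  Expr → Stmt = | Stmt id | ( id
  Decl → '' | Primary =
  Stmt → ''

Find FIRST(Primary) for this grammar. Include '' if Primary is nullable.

Primary → '' contributes ''.
From Primary → Stmt: add FIRST(Stmt) = { '' } (including '' since Stmt is nullable).
Primary → id contributes {id}.
Primary → id ( Decl contributes {id}.
From Primary → Expr: add FIRST(Expr) = { (, =, id }.
Union: FIRST(Primary) = { (, =, id, '' }.

{ (, =, id, '' }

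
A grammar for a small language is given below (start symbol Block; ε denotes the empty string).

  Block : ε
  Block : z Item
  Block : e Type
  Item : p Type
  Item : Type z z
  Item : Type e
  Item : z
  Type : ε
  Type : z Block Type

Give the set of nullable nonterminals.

Directly nullable (have an ε-production): Block, Type.
No other nonterminal has a production whose RHS symbols are all nullable.

{ Block, Type }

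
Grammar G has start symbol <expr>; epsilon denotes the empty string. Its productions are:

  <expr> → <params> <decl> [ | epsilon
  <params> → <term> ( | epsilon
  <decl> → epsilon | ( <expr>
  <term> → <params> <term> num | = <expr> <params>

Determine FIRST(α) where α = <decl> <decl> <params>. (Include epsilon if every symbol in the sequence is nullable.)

{ (, =, epsilon }

Add FIRST(<decl>)\{epsilon} = { ( }; <decl> is nullable, continue.
Add FIRST(<decl>)\{epsilon} = { ( }; <decl> is nullable, continue.
Add FIRST(<params>)\{epsilon} = { = }; <params> is nullable, continue.
Every symbol is nullable, so include epsilon.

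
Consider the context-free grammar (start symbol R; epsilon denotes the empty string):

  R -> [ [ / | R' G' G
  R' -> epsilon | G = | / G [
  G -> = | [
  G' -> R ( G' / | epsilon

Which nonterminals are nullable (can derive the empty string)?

{ G', R' }

Directly nullable (have an epsilon-production): R', G'.
No other nonterminal has a production whose RHS symbols are all nullable.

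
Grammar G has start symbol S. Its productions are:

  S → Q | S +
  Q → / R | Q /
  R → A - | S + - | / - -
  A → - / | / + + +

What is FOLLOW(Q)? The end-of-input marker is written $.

{ $, +, / }

In S → Q: Q is at the end, add FOLLOW(S) = { $, + }.
In Q → Q /: add FIRST(/) = { / }.
Union: FOLLOW(Q) = { $, +, / }.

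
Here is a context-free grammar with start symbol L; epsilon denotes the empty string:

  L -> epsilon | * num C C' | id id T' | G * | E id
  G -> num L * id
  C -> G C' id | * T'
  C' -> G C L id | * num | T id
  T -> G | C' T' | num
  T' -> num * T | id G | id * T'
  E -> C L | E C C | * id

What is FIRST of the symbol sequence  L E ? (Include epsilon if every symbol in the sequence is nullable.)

{ *, id, num }

Add FIRST(L)\{epsilon} = { *, id, num }; L is nullable, continue.
Add FIRST(E) = { *, num }; E is not nullable, stop.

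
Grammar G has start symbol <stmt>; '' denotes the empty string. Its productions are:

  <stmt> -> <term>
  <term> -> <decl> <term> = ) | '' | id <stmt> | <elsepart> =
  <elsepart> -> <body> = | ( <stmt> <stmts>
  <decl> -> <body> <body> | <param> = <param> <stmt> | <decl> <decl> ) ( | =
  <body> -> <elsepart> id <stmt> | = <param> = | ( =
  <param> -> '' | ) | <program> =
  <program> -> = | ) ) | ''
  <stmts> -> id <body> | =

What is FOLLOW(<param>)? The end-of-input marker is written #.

In <decl> -> <param> = <param> <stmt>: add FIRST(= <param> <stmt>) = { = }.
In <decl> -> <param> = <param> <stmt>: add FIRST(<stmt>)\{''} = { (, ), =, id }.
  Since <stmt> is nullable, also add FOLLOW(<decl>) = { (, ), =, id }.
In <body> -> = <param> =: add FIRST(=) = { = }.
Union: FOLLOW(<param>) = { (, ), =, id }.

{ (, ), =, id }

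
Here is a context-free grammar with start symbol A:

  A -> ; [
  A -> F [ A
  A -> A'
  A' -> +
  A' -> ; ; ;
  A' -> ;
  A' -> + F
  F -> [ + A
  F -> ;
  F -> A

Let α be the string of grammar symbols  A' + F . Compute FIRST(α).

{ +, ; }

Add FIRST(A') = { +, ; }; A' is not nullable, stop.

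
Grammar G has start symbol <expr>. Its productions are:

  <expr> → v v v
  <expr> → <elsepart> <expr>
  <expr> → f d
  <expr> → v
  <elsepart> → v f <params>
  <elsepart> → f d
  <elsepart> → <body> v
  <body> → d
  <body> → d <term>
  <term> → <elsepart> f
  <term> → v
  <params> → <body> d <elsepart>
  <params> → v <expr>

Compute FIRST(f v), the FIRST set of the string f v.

{ f }

f is a terminal; add {f} and stop.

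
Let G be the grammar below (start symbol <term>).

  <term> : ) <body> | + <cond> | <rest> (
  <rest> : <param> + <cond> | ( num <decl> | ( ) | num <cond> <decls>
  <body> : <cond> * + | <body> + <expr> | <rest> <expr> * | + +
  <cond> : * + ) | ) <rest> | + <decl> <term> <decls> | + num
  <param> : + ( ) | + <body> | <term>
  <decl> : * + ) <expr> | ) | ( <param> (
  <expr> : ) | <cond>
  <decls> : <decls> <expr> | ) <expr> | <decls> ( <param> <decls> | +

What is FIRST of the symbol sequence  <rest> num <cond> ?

{ (, ), +, num }

Add FIRST(<rest>) = { (, ), +, num }; <rest> is not nullable, stop.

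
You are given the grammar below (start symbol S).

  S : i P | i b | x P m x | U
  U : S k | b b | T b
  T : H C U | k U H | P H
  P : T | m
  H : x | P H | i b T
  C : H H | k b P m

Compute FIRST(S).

S : i P contributes {i}.
S : i b contributes {i}.
S : x P m x contributes {x}.
From S : U: add FIRST(U) = { b, i, k, m, x }.
Union: FIRST(S) = { b, i, k, m, x }.

{ b, i, k, m, x }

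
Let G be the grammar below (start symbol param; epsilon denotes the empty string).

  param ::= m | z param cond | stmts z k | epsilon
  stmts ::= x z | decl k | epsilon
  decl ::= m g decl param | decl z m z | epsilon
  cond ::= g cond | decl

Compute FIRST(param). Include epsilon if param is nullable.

param ::= m contributes {m}.
param ::= z param cond contributes {z}.
From param ::= stmts z k: stmts nullable, take FIRST(stmts) ∪ {z} = { k, m, x, z }.
param ::= epsilon contributes epsilon.
Union: FIRST(param) = { k, m, x, z, epsilon }.

{ k, m, x, z, epsilon }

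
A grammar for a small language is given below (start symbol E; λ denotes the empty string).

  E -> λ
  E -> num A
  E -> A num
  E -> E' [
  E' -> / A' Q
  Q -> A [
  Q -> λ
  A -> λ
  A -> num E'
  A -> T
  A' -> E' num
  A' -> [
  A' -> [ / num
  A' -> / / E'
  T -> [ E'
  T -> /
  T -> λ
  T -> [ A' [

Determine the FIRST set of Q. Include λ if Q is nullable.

{ /, [, num, λ }

From Q -> A [: A nullable, take FIRST(A) ∪ {[} = { /, [, num }.
Q -> λ contributes λ.
Union: FIRST(Q) = { /, [, num, λ }.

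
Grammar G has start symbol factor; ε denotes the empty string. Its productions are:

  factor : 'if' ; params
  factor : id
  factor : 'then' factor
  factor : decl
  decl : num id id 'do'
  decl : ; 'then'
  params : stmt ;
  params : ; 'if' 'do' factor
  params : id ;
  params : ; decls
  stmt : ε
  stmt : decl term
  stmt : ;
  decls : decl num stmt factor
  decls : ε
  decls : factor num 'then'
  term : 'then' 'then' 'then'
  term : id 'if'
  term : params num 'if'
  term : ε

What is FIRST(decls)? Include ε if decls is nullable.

From decls : decl num stmt factor: add FIRST(decl) = { ;, num }.
decls : ε contributes ε.
From decls : factor num 'then': add FIRST(factor) = { 'if', 'then', ;, id, num }.
Union: FIRST(decls) = { 'if', 'then', ;, id, num, ε }.

{ 'if', 'then', ;, id, num, ε }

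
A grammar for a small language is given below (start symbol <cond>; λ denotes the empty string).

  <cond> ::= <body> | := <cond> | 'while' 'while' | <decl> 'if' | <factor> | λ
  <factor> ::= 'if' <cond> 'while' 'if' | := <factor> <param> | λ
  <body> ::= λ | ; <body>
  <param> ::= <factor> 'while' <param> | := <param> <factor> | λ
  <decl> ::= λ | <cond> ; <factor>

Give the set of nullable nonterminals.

{ <body>, <cond>, <decl>, <factor>, <param> }

Directly nullable (have an λ-production): <cond>, <factor>, <body>, <param>, <decl>.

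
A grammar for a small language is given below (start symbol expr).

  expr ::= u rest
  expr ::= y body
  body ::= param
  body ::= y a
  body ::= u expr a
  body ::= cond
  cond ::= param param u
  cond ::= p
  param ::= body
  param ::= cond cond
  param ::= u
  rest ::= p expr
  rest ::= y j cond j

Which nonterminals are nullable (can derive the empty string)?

{ } (none)

No nonterminal has an empty production or an RHS whose symbols are all nullable.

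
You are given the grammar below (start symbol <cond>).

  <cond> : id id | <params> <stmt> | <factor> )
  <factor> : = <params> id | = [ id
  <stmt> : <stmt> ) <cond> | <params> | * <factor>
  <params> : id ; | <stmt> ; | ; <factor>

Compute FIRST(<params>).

<params> : id ; contributes {id}.
From <params> : <stmt> ;: add FIRST(<stmt>) = { *, ;, id }.
<params> : ; <factor> contributes {;}.
Union: FIRST(<params>) = { *, ;, id }.

{ *, ;, id }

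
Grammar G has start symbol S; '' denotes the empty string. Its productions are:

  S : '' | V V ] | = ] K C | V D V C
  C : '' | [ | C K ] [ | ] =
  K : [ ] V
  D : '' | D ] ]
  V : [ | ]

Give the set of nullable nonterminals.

Directly nullable (have an ''-production): S, C, D.
No other nonterminal has a production whose RHS symbols are all nullable.

{ C, D, S }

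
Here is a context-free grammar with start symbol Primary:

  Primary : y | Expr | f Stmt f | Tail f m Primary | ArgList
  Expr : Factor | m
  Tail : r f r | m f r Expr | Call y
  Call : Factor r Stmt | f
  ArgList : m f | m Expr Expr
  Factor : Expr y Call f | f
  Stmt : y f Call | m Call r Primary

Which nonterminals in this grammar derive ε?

No nonterminal has an empty production or an RHS whose symbols are all nullable.

{ } (none)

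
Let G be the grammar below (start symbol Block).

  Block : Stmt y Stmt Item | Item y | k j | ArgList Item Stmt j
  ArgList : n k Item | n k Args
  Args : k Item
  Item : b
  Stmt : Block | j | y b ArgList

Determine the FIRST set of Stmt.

{ b, j, k, n, y }

From Stmt : Block: add FIRST(Block) = { b, j, k, n, y }.
Stmt : j contributes {j}.
Stmt : y b ArgList contributes {y}.
Union: FIRST(Stmt) = { b, j, k, n, y }.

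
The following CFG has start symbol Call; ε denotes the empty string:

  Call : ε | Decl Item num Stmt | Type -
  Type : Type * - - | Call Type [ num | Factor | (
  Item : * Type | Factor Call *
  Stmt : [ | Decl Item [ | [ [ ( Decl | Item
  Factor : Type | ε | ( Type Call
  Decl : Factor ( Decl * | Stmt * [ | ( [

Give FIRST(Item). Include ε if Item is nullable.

{ (, *, -, [ }

Item : * Type contributes {*}.
From Item : Factor Call *: Factor, Call nullable, take FIRST(Factor) ∪ FIRST(Call) ∪ {*} = { (, *, -, [ }.
Union: FIRST(Item) = { (, *, -, [ }.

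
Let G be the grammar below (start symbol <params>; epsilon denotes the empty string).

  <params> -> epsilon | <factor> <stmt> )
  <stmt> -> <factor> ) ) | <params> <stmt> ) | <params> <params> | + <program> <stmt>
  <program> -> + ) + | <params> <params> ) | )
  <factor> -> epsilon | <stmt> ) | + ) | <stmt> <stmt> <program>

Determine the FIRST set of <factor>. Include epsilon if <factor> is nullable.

<factor> -> epsilon contributes epsilon.
From <factor> -> <stmt> ): <stmt> nullable, take FIRST(<stmt>) ∪ {)} = { ), + }.
<factor> -> + ) contributes {+}.
From <factor> -> <stmt> <stmt> <program>: <stmt>, <stmt> nullable, take FIRST(<stmt>) ∪ FIRST(<stmt>) ∪ FIRST(<program>) = { ), + }.
Union: FIRST(<factor>) = { ), +, epsilon }.

{ ), +, epsilon }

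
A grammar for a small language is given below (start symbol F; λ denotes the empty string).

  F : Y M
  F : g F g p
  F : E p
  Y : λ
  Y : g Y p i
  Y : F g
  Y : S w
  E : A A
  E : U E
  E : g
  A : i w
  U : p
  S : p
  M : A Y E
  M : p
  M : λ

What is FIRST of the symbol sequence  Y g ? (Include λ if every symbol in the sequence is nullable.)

{ g, i, p }

Add FIRST(Y)\{λ} = { g, i, p }; Y is nullable, continue.
g is a terminal; add {g} and stop.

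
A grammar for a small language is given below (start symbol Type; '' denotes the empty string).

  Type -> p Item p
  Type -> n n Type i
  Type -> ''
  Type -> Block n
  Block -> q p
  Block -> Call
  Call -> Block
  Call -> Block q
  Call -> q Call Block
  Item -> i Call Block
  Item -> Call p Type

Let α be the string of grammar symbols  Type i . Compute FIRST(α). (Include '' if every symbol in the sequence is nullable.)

Add FIRST(Type)\{''} = { n, p, q }; Type is nullable, continue.
i is a terminal; add {i} and stop.

{ i, n, p, q }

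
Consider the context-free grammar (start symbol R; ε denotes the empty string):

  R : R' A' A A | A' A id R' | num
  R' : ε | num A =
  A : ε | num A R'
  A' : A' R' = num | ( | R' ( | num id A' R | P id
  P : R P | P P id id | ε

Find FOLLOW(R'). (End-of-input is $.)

{ $, (, =, id, num }

In R : R' A' A A: add FIRST(A' A A) = { (, id, num }.
In R : A' A id R': R' is at the end, add FOLLOW(R) = { $, (, =, id, num }.
In A : num A R': R' is at the end, add FOLLOW(A) = { $, (, =, id, num }.
In A' : A' R' = num: add FIRST(= num) = { = }.
In A' : R' (: add FIRST(() = { ( }.
Union: FOLLOW(R') = { $, (, =, id, num }.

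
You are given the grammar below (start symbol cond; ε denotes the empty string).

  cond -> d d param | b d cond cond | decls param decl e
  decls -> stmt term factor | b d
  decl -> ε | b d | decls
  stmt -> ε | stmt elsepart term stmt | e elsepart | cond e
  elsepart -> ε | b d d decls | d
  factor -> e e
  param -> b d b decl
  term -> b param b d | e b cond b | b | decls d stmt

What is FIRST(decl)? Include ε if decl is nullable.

decl -> ε contributes ε.
decl -> b d contributes {b}.
From decl -> decls: add FIRST(decls) = { b, d, e }.
Union: FIRST(decl) = { b, d, e, ε }.

{ b, d, e, ε }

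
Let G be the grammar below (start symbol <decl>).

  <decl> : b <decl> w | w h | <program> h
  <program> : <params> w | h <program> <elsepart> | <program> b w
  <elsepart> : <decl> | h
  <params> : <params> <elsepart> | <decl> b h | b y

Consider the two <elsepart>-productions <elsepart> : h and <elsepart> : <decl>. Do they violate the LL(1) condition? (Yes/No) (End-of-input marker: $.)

Yes

FIRST(h) = { h } and FIRST(<decl>) = { b, h, w }.
Both contain h, so the two alternatives are not disjoint — LL(1) conflict.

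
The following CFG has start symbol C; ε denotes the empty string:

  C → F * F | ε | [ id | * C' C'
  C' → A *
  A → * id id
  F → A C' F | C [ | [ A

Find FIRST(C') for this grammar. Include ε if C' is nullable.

{ * }

From C' → A *: add FIRST(A) = { * }.
Union: FIRST(C') = { * }.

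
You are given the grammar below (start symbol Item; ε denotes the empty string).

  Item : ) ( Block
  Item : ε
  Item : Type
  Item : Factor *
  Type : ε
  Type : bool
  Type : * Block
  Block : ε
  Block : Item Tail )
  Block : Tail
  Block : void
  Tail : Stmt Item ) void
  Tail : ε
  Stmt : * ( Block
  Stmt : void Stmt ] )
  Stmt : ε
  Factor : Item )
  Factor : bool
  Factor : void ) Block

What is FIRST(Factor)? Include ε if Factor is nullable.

From Factor : Item ): Item nullable, take FIRST(Item) ∪ {)} = { ), *, bool, void }.
Factor : bool contributes {bool}.
Factor : void ) Block contributes {void}.
Union: FIRST(Factor) = { ), *, bool, void }.

{ ), *, bool, void }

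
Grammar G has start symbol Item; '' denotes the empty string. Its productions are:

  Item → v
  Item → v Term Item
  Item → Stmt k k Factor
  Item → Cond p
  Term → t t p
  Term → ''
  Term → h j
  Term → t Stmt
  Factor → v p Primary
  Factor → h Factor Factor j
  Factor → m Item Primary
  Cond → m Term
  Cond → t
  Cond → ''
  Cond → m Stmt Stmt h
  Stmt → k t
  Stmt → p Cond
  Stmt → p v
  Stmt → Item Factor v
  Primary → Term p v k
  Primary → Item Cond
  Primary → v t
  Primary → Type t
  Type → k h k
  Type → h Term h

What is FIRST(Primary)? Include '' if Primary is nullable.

{ h, k, m, p, t, v }

From Primary → Term p v k: Term nullable, take FIRST(Term) ∪ {p} = { h, p, t }.
From Primary → Item Cond: add FIRST(Item) = { k, m, p, t, v }.
Primary → v t contributes {v}.
From Primary → Type t: add FIRST(Type) = { h, k }.
Union: FIRST(Primary) = { h, k, m, p, t, v }.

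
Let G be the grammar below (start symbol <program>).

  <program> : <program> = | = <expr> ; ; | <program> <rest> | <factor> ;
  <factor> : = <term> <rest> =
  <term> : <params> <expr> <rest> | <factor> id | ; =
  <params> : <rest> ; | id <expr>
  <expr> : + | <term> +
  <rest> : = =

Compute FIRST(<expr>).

<expr> : + contributes {+}.
From <expr> : <term> +: add FIRST(<term>) = { ;, =, id }.
Union: FIRST(<expr>) = { +, ;, =, id }.

{ +, ;, =, id }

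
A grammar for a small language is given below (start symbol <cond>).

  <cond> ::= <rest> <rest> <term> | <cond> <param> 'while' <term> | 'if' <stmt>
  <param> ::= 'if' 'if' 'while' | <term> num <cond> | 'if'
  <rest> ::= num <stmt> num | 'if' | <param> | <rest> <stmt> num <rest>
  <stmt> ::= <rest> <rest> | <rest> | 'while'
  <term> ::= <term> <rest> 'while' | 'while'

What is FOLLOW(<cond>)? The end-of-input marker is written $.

{ $, 'if', 'while', num }

<cond> is the start symbol, so $ ∈ FOLLOW(<cond>).
In <cond> ::= <cond> <param> 'while' <term>: add FIRST(<param> 'while' <term>) = { 'if', 'while' }.
In <param> ::= <term> num <cond>: <cond> is at the end, add FOLLOW(<param>) = { $, 'if', 'while', num }.
Union: FOLLOW(<cond>) = { $, 'if', 'while', num }.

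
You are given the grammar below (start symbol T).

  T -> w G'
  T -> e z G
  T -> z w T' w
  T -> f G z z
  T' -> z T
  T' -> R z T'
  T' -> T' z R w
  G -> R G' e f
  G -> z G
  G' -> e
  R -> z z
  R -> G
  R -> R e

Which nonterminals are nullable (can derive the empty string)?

No nonterminal has an empty production or an RHS whose symbols are all nullable.

{ } (none)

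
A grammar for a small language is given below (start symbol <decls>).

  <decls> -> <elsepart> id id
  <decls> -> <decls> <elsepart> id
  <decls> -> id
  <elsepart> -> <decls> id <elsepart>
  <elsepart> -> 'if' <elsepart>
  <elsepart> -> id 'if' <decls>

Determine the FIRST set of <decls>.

From <decls> -> <elsepart> id id: add FIRST(<elsepart>) = { 'if', id }.
From <decls> -> <decls> <elsepart> id: add FIRST(<decls>) = { 'if', id }.
<decls> -> id contributes {id}.
Union: FIRST(<decls>) = { 'if', id }.

{ 'if', id }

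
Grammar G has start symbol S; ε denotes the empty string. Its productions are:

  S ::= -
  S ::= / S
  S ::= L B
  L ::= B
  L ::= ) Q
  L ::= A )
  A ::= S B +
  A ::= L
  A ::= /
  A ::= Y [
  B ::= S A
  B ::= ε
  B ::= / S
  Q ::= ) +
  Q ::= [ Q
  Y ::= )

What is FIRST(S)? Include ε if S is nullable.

S ::= - contributes {-}.
S ::= / S contributes {/}.
From S ::= L B: L, B nullable, take FIRST(L) ∪ FIRST(B) = { ), +, -, / }; also ε since the whole RHS is nullable.
Union: FIRST(S) = { ), +, -, /, ε }.

{ ), +, -, /, ε }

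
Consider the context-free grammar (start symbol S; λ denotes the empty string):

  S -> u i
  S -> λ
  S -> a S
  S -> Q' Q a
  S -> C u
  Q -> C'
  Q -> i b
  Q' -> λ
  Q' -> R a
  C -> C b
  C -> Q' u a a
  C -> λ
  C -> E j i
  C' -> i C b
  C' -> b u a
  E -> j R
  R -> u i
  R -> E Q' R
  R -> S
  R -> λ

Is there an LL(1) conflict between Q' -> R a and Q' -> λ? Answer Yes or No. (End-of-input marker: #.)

Yes

FIRST(R a) = { a, b, i, j, u } and FIRST(λ) = { λ }.
The second alternative is nullable and FOLLOW(Q') = { a, b, i, j, u } shares a with FIRST of the first — conflict.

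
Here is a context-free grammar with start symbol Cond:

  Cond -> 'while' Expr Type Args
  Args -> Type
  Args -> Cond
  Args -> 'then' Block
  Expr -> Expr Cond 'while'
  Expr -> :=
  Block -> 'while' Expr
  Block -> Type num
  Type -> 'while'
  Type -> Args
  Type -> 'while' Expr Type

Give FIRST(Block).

{ 'then', 'while' }

Block -> 'while' Expr contributes {'while'}.
From Block -> Type num: add FIRST(Type) = { 'then', 'while' }.
Union: FIRST(Block) = { 'then', 'while' }.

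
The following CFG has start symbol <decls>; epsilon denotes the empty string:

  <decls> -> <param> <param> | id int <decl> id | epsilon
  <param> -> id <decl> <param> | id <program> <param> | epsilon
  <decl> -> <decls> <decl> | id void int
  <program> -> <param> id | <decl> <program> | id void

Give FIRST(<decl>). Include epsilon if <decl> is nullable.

{ id }

From <decl> -> <decls> <decl>: <decls> nullable, take FIRST(<decls>) ∪ FIRST(<decl>) = { id }.
<decl> -> id void int contributes {id}.
Union: FIRST(<decl>) = { id }.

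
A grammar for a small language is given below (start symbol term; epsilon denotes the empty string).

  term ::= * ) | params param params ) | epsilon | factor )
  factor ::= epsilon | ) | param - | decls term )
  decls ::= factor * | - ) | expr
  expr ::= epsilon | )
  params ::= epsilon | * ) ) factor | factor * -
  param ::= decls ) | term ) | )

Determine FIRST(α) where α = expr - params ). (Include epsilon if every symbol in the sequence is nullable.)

Add FIRST(expr)\{epsilon} = { ) }; expr is nullable, continue.
- is a terminal; add {-} and stop.

{ ), - }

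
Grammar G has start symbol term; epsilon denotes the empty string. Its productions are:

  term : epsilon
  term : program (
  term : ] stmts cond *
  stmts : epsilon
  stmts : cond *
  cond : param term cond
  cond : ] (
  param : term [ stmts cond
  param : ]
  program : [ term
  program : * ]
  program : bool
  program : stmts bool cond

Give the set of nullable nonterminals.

{ stmts, term }

Directly nullable (have an epsilon-production): term, stmts.
No other nonterminal has a production whose RHS symbols are all nullable.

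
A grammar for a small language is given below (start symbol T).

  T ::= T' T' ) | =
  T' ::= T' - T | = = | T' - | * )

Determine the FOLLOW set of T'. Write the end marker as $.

In T ::= T' T' ): add FIRST(T' )) = { *, = }.
In T ::= T' T' ): add FIRST()) = { ) }.
In T' ::= T' - T: add FIRST(- T) = { - }.
In T' ::= T' -: add FIRST(-) = { - }.
Union: FOLLOW(T') = { ), *, -, = }.

{ ), *, -, = }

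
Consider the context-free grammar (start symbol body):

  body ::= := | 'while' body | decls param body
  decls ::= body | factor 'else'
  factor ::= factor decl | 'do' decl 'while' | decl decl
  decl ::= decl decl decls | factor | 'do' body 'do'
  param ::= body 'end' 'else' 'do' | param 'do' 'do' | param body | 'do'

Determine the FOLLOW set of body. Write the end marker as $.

body is the start symbol, so $ ∈ FOLLOW(body).
In body ::= 'while' body: body is at the end, add FOLLOW(body) = { $, 'do', 'else', 'end', 'while', := }.
In body ::= decls param body: body is at the end, add FOLLOW(body) = { $, 'do', 'else', 'end', 'while', := }.
In decls ::= body: body is at the end, add FOLLOW(decls) = { 'do', 'else', 'while', := }.
In decl ::= 'do' body 'do': add FIRST('do') = { 'do' }.
In param ::= body 'end' 'else' 'do': add FIRST('end' 'else' 'do') = { 'end' }.
In param ::= param body: body is at the end, add FOLLOW(param) = { 'do', 'while', := }.
Union: FOLLOW(body) = { $, 'do', 'else', 'end', 'while', := }.

{ $, 'do', 'else', 'end', 'while', := }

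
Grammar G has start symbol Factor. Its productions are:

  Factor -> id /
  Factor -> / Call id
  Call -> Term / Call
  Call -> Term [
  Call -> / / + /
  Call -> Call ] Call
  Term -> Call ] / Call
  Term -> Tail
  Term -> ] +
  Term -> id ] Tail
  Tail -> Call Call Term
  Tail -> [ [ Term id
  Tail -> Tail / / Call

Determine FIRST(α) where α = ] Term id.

] is a terminal; add {]} and stop.

{ ] }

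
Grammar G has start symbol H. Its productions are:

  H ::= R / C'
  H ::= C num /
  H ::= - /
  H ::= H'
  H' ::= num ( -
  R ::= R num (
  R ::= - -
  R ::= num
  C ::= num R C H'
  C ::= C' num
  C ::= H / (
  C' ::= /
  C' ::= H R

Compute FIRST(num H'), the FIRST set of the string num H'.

{ num }

num is a terminal; add {num} and stop.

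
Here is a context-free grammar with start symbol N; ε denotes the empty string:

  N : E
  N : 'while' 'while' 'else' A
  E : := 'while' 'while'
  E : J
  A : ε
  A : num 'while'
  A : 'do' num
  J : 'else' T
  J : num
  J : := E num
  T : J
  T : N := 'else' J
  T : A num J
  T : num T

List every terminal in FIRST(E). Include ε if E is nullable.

{ 'else', :=, num }

E : := 'while' 'while' contributes {:=}.
From E : J: add FIRST(J) = { 'else', :=, num }.
Union: FIRST(E) = { 'else', :=, num }.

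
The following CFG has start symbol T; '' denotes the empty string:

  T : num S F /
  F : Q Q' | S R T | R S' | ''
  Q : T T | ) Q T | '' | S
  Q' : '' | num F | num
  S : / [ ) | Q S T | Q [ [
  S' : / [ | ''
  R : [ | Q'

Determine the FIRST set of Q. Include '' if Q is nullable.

{ ), /, [, num, '' }

From Q : T T: add FIRST(T) = { num }.
Q : ) Q T contributes {)}.
Q : '' contributes ''.
From Q : S: add FIRST(S) = { ), /, [, num }.
Union: FIRST(Q) = { ), /, [, num, '' }.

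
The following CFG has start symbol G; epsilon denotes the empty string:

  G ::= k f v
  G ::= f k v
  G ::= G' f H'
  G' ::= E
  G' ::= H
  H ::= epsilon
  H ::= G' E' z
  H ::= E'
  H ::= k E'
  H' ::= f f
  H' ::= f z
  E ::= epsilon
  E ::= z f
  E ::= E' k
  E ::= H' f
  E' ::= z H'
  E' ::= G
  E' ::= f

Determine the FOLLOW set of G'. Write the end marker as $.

{ f, k, z }

In G ::= G' f H': add FIRST(f H') = { f }.
In H ::= G' E' z: add FIRST(E' z) = { f, k, z }.
Union: FOLLOW(G') = { f, k, z }.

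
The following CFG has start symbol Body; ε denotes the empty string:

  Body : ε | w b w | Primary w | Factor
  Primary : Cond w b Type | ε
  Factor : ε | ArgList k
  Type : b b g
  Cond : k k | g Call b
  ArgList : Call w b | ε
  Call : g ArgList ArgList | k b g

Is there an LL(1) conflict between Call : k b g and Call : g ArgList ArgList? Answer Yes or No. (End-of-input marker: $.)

FIRST(k b g) = { k } and FIRST(g ArgList ArgList) = { g }.
The FIRST sets are disjoint and neither alternative is nullable — no conflict.

No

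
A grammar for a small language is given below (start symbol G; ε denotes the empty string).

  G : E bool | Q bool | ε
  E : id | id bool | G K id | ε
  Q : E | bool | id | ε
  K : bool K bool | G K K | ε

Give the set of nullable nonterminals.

Directly nullable (have an ε-production): G, E, Q, K.

{ E, G, K, Q }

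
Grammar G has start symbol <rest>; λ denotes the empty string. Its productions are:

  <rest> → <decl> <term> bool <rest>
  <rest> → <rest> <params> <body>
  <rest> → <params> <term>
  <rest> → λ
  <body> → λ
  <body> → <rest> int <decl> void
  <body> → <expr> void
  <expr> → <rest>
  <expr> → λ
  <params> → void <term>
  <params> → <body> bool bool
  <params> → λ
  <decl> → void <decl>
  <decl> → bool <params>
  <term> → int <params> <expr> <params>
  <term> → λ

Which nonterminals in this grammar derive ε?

{ <body>, <expr>, <params>, <rest>, <term> }

Directly nullable (have an λ-production): <rest>, <body>, <expr>, <params>, <term>.
No other nonterminal has a production whose RHS symbols are all nullable.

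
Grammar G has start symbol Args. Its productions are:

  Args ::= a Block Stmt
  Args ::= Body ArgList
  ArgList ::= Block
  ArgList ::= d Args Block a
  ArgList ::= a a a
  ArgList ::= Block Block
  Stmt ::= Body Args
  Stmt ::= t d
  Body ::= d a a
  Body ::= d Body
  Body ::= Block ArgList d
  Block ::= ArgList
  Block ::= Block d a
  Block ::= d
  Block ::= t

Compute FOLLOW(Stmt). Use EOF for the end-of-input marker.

In Args ::= a Block Stmt: Stmt is at the end, add FOLLOW(Args) = { EOF, a, d, t }.
Union: FOLLOW(Stmt) = { EOF, a, d, t }.

{ EOF, a, d, t }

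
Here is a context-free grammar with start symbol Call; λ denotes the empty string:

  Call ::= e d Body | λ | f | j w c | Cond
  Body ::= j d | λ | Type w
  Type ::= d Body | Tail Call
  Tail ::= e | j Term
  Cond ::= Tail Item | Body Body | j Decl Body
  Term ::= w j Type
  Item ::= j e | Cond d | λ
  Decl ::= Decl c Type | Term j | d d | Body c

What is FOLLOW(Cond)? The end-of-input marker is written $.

{ $, c, d, e, f, j, w }

In Call ::= Cond: Cond is at the end, add FOLLOW(Call) = { $, c, d, e, f, j, w }.
In Item ::= Cond d: add FIRST(d) = { d }.
Union: FOLLOW(Cond) = { $, c, d, e, f, j, w }.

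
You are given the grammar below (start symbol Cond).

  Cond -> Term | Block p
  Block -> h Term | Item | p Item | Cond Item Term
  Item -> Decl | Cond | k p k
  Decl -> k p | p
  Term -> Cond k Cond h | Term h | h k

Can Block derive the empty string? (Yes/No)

No

No nonterminal in this grammar is nullable.
No production of Block has an RHS whose symbols are all nullable, so Block is not nullable.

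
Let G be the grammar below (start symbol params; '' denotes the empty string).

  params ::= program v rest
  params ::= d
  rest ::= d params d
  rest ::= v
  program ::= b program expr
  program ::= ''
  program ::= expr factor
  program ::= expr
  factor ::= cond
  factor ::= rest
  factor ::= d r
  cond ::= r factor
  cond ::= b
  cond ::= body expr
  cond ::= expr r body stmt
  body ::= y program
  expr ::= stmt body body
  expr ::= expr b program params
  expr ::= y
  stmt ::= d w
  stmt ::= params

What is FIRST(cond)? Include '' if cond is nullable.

{ b, d, r, v, y }

cond ::= r factor contributes {r}.
cond ::= b contributes {b}.
From cond ::= body expr: add FIRST(body) = { y }.
From cond ::= expr r body stmt: add FIRST(expr) = { b, d, v, y }.
Union: FIRST(cond) = { b, d, r, v, y }.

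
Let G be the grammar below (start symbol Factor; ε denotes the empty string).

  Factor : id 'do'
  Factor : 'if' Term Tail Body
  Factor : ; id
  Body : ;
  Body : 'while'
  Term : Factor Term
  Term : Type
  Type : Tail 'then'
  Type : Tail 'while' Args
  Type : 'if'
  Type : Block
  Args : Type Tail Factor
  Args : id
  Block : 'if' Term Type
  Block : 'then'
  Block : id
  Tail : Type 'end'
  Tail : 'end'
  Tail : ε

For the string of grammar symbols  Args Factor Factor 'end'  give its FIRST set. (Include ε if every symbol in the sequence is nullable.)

Add FIRST(Args) = { 'end', 'if', 'then', 'while', id }; Args is not nullable, stop.

{ 'end', 'if', 'then', 'while', id }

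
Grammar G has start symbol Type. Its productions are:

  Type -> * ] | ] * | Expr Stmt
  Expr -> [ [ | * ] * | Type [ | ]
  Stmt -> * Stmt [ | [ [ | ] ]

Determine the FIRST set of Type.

{ *, [, ] }

Type -> * ] contributes {*}.
Type -> ] * contributes {]}.
From Type -> Expr Stmt: add FIRST(Expr) = { *, [, ] }.
Union: FIRST(Type) = { *, [, ] }.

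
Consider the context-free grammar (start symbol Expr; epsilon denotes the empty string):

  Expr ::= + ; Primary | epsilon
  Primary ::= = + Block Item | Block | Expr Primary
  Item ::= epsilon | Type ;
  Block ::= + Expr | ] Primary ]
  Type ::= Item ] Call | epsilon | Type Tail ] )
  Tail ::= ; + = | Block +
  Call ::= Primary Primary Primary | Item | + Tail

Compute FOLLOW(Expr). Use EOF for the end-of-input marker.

{ EOF, +, ;, =, ] }

Expr is the start symbol, so EOF ∈ FOLLOW(Expr).
In Primary ::= Expr Primary: add FIRST(Primary) = { +, =, ] }.
In Block ::= + Expr: Expr is at the end, add FOLLOW(Block) = { EOF, +, ;, =, ] }.
Union: FOLLOW(Expr) = { EOF, +, ;, =, ] }.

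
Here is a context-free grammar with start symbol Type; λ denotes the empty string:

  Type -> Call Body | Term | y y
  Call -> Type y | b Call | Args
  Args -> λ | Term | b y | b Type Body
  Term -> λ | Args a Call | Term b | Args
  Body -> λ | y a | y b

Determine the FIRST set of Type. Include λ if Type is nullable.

{ a, b, y, λ }

From Type -> Call Body: Call, Body nullable, take FIRST(Call) ∪ FIRST(Body) = { a, b, y }; also λ since the whole RHS is nullable.
From Type -> Term: add FIRST(Term) = { a, b, λ } (including λ since Term is nullable).
Type -> y y contributes {y}.
Union: FIRST(Type) = { a, b, y, λ }.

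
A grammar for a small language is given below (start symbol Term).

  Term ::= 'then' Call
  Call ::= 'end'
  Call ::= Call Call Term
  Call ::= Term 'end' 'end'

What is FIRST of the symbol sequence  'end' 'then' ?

{ 'end' }

'end' is a terminal; add {'end'} and stop.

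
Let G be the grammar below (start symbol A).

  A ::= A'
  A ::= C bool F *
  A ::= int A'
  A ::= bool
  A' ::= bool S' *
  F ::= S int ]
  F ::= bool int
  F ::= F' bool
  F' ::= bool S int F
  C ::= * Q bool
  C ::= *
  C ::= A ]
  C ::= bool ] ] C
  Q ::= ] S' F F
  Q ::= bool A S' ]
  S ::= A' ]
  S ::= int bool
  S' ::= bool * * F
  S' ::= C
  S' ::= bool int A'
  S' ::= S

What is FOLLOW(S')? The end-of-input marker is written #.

In A' ::= bool S' *: add FIRST(*) = { * }.
In Q ::= ] S' F F: add FIRST(F F) = { bool, int }.
In Q ::= bool A S' ]: add FIRST(]) = { ] }.
Union: FOLLOW(S') = { *, ], bool, int }.

{ *, ], bool, int }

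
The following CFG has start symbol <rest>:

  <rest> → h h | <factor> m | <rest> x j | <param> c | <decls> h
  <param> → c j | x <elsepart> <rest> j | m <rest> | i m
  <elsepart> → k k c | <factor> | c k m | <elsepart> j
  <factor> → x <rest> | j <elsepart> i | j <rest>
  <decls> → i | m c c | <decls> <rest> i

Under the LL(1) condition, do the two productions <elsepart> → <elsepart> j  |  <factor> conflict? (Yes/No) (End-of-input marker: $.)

FIRST(<elsepart> j) = { c, j, k, x } and FIRST(<factor>) = { j, x }.
Both contain j, so the two alternatives are not disjoint — LL(1) conflict.

Yes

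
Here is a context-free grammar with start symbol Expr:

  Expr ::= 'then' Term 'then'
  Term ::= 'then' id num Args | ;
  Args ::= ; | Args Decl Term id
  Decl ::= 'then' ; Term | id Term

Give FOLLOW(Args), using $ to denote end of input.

In Term ::= 'then' id num Args: Args is at the end, add FOLLOW(Term) = { 'then', ;, id }.
In Args ::= Args Decl Term id: add FIRST(Decl Term id) = { 'then', id }.
Union: FOLLOW(Args) = { 'then', ;, id }.

{ 'then', ;, id }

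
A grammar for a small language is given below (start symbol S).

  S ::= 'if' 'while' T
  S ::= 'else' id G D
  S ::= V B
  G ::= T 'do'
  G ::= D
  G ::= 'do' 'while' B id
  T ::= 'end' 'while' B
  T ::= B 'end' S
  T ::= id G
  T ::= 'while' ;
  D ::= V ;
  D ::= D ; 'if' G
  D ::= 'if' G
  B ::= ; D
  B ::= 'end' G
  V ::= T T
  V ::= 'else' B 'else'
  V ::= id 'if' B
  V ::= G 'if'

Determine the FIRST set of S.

S ::= 'if' 'while' T contributes {'if'}.
S ::= 'else' id G D contributes {'else'}.
From S ::= V B: add FIRST(V) = { 'do', 'else', 'end', 'if', 'while', ;, id }.
Union: FIRST(S) = { 'do', 'else', 'end', 'if', 'while', ;, id }.

{ 'do', 'else', 'end', 'if', 'while', ;, id }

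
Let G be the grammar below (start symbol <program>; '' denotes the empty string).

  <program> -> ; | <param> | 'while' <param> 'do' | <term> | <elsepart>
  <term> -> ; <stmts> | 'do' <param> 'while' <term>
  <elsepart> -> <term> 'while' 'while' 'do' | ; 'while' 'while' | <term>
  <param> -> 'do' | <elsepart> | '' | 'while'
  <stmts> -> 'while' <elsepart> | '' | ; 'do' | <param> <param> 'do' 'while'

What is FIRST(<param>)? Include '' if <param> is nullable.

<param> -> 'do' contributes {'do'}.
From <param> -> <elsepart>: add FIRST(<elsepart>) = { 'do', ; }.
<param> -> '' contributes ''.
<param> -> 'while' contributes {'while'}.
Union: FIRST(<param>) = { 'do', 'while', ;, '' }.

{ 'do', 'while', ;, '' }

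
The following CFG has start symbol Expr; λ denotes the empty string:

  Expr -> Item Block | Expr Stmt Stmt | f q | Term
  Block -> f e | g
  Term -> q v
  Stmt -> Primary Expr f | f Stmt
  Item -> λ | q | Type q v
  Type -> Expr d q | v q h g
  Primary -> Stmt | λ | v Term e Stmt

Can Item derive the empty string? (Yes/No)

Item has an λ-production, so Item ⇒ λ.

Yes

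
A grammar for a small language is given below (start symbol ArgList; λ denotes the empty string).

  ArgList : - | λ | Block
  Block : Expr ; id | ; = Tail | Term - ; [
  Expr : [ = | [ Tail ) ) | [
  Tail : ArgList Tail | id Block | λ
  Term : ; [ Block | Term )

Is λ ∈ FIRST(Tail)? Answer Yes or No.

Tail has an λ-production, so Tail ⇒ λ.

Yes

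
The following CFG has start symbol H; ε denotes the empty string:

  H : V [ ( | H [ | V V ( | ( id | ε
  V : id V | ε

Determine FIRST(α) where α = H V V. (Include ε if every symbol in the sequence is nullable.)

Add FIRST(H)\{ε} = { (, [, id }; H is nullable, continue.
Add FIRST(V)\{ε} = { id }; V is nullable, continue.
Add FIRST(V)\{ε} = { id }; V is nullable, continue.
Every symbol is nullable, so include ε.

{ (, [, id, ε }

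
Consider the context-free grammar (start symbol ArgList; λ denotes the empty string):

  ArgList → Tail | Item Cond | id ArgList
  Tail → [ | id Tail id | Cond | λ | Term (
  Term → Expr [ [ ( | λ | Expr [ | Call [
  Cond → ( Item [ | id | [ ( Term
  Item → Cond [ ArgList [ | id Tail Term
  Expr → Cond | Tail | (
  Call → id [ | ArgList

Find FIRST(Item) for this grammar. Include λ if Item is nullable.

From Item → Cond [ ArgList [: add FIRST(Cond) = { (, [, id }.
Item → id Tail Term contributes {id}.
Union: FIRST(Item) = { (, [, id }.

{ (, [, id }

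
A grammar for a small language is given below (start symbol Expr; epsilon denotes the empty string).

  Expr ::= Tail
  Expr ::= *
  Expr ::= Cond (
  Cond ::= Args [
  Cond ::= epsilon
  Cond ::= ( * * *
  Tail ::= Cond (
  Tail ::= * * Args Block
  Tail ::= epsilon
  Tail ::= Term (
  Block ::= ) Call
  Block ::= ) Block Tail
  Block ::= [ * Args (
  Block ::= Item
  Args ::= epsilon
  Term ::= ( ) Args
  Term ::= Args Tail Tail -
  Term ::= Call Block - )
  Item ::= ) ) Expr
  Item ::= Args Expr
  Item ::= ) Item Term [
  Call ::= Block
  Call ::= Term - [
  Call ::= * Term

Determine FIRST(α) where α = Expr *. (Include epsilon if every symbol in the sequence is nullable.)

{ (, ), *, -, [ }

Add FIRST(Expr)\{epsilon} = { (, ), *, -, [ }; Expr is nullable, continue.
* is a terminal; add {*} and stop.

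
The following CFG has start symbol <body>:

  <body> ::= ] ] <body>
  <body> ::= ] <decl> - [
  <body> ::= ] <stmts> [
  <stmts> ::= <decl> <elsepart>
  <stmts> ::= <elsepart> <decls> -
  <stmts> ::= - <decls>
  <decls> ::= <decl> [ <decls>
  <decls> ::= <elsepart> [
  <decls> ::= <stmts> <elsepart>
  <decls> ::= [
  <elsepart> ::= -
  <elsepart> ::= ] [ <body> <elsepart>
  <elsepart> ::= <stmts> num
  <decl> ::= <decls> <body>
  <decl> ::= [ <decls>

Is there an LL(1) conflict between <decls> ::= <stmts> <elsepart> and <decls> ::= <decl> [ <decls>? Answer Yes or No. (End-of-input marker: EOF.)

Yes

FIRST(<stmts> <elsepart>) = { -, [, ] } and FIRST(<decl> [ <decls>) = { -, [, ] }.
Both contain -, so the two alternatives are not disjoint — LL(1) conflict.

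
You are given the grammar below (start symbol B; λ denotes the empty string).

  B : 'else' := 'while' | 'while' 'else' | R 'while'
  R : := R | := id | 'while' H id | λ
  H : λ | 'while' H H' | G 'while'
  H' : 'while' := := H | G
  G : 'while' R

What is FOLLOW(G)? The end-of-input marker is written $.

In H : G 'while': add FIRST('while') = { 'while' }.
In H' : G: G is at the end, add FOLLOW(H') = { 'while', id }.
Union: FOLLOW(G) = { 'while', id }.

{ 'while', id }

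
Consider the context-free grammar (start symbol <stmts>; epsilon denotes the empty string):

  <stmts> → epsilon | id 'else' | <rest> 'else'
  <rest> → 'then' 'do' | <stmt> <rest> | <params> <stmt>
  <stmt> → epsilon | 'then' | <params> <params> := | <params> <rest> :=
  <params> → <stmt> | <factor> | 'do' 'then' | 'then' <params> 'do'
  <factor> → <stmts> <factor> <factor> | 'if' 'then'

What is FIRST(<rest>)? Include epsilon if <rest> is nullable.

<rest> → 'then' 'do' contributes {'then'}.
From <rest> → <stmt> <rest>: <stmt>, <rest> nullable, take FIRST(<stmt>) ∪ FIRST(<rest>) = { 'do', 'else', 'if', 'then', :=, id }; also epsilon since the whole RHS is nullable.
From <rest> → <params> <stmt>: <params>, <stmt> nullable, take FIRST(<params>) ∪ FIRST(<stmt>) = { 'do', 'else', 'if', 'then', :=, id }; also epsilon since the whole RHS is nullable.
Union: FIRST(<rest>) = { 'do', 'else', 'if', 'then', :=, id, epsilon }.

{ 'do', 'else', 'if', 'then', :=, id, epsilon }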